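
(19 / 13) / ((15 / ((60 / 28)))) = 19 / 91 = 0.21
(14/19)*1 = 14/19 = 0.74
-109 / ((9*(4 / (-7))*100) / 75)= 763 / 48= 15.90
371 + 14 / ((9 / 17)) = 3577 / 9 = 397.44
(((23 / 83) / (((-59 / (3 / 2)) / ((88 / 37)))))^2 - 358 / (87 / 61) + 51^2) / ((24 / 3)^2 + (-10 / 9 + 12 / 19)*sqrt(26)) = 15685826649203057097*sqrt(26) / 56931083055091015804 + 523370996490482490456 / 14232770763772753951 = 38.18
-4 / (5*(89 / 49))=-196 / 445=-0.44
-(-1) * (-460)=-460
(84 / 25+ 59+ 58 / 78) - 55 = 7901 / 975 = 8.10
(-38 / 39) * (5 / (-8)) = 0.61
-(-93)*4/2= 186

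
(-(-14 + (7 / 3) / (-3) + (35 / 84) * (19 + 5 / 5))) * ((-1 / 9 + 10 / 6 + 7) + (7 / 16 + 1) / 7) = 56.46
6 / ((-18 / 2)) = -2 / 3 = -0.67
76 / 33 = 2.30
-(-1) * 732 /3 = 244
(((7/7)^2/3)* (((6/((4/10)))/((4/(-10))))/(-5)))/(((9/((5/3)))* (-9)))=-25/486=-0.05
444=444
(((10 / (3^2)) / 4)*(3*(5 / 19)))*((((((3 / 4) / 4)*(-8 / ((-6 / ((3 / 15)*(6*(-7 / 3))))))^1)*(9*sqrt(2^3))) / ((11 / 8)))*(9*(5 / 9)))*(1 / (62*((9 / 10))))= -3500*sqrt(2) / 19437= -0.25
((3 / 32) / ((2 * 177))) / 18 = 1 / 67968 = 0.00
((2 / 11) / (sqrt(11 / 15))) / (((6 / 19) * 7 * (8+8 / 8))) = 19 * sqrt(165) / 22869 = 0.01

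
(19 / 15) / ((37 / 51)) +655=121498 / 185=656.75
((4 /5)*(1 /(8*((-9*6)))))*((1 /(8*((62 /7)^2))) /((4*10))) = -49 /664243200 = -0.00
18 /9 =2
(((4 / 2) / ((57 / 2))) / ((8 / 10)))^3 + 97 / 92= 17975221 / 17037756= 1.06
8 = 8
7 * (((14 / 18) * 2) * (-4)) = -392 / 9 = -43.56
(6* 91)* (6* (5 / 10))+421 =2059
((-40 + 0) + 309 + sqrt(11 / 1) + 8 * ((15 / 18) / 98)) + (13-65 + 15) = sqrt(11) + 34114 / 147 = 235.38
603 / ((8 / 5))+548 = 924.88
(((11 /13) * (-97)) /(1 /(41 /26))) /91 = -43747 /30758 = -1.42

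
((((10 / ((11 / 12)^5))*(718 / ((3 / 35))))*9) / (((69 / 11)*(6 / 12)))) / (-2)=-62531481600 / 336743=-185694.97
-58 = -58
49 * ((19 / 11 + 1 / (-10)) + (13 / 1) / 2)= 21903 / 55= 398.24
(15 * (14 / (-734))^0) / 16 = 15 / 16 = 0.94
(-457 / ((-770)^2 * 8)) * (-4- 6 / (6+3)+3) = 457 / 2845920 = 0.00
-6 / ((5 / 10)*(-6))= 2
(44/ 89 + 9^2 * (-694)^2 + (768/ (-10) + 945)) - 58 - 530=17360694529/ 445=39012796.69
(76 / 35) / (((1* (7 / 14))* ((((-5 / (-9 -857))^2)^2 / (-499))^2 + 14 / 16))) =11972581865754153138918603118592 / 2412238944991585130785423017315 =4.96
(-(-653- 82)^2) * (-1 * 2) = 1080450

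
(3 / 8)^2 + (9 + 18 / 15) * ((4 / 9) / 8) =679 / 960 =0.71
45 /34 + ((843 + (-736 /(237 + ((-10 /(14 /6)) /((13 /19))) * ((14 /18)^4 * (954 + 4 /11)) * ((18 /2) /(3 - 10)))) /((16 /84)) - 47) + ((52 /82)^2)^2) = 8106570112607118905 /10181342239409482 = 796.22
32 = 32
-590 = -590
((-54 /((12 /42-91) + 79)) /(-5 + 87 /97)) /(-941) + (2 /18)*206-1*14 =1228584037 /138197142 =8.89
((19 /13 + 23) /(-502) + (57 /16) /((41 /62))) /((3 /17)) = 32376891 /1070264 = 30.25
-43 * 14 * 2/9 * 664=-799456/9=-88828.44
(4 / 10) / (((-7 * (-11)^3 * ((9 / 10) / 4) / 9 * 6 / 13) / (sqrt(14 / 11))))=104 * sqrt(154) / 307461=0.00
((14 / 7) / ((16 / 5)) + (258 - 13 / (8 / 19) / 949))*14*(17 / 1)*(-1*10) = -615450.07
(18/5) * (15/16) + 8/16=31/8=3.88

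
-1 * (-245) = 245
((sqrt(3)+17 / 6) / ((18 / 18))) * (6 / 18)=sqrt(3) / 3+17 / 18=1.52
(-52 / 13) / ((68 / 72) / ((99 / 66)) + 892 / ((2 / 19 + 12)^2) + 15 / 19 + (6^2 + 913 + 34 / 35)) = -94981950 / 22735775119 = -0.00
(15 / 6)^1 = 2.50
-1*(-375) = 375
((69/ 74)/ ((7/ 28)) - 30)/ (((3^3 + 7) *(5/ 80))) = -12.36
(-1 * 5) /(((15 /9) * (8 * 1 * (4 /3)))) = -9 /32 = -0.28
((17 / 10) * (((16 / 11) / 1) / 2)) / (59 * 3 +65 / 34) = 2312 / 334565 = 0.01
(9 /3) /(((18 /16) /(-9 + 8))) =-2.67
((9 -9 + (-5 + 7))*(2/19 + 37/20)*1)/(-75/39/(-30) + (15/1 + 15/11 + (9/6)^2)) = 637494/3044845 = 0.21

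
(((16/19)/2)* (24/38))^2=0.07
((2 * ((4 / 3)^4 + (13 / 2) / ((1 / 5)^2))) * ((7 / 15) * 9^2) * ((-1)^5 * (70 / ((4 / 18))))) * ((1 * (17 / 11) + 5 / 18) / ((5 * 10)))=-474719693 / 3300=-143854.45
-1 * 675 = -675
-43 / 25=-1.72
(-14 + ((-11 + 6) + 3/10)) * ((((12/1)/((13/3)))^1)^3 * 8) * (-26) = 69797376/845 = 82600.44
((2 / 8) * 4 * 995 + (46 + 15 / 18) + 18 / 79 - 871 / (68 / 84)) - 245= -2247215 / 8058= -278.88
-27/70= -0.39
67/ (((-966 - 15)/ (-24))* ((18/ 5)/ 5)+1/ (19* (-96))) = 3055200/ 1341983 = 2.28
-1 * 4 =-4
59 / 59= 1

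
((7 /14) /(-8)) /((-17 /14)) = 7 /136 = 0.05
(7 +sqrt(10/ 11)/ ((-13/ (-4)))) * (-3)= -21 - 12 * sqrt(110)/ 143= -21.88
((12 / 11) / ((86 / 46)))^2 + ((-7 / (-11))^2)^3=1332825817 / 3275616289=0.41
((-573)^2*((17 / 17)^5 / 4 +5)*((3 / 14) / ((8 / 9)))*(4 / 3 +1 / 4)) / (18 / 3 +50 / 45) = 92522.89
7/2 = 3.50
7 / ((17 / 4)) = 28 / 17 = 1.65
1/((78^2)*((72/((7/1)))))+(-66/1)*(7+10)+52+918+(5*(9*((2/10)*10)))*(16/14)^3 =-2652816287/150250464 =-17.66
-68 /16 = -17 /4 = -4.25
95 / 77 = 1.23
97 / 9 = 10.78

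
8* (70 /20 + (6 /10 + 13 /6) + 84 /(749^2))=60268976 /1202145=50.13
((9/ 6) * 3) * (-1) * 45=-405/ 2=-202.50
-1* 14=-14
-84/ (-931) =0.09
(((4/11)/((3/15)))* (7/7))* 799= 15980/11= 1452.73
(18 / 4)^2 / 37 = 81 / 148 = 0.55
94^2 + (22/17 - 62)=149180/17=8775.29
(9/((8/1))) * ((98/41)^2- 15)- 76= -1162547/13448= -86.45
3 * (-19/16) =-57/16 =-3.56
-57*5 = -285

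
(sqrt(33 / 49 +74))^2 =3659 / 49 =74.67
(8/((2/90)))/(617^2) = 360/380689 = 0.00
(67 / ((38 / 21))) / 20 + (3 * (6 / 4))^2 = 16797 / 760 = 22.10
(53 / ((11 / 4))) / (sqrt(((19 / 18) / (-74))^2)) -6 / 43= 12141258 / 8987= 1350.98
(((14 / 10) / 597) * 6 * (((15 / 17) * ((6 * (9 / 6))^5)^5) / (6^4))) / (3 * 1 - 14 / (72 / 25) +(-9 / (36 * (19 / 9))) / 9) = -31826810787672131435481039 / 8674012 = -3669214521224103844.39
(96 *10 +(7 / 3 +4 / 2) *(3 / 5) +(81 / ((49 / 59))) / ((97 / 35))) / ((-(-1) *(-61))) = -16.36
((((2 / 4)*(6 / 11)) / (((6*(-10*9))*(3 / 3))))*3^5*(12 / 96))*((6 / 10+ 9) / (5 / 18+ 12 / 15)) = -729 / 5335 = -0.14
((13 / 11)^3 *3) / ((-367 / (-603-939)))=10163322 / 488477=20.81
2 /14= 1 /7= 0.14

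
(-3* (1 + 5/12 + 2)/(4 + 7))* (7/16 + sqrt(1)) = -943/704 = -1.34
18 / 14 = 9 / 7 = 1.29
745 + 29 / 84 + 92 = 70337 / 84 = 837.35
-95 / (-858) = 95 / 858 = 0.11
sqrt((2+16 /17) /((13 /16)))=20 * sqrt(442) /221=1.90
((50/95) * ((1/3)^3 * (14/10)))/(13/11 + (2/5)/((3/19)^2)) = 770/486039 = 0.00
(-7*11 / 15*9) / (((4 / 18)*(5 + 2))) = -297 / 10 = -29.70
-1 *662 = -662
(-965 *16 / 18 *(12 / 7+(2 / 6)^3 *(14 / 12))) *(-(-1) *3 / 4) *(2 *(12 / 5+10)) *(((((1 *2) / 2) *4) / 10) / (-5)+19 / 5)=-1478590756 / 14175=-104309.75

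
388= 388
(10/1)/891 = 10/891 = 0.01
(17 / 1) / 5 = 17 / 5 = 3.40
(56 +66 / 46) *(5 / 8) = 6605 / 184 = 35.90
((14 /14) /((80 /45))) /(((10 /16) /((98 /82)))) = 441 /410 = 1.08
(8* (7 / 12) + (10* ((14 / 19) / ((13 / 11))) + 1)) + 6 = 13265 / 741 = 17.90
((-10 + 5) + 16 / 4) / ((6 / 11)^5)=-161051 / 7776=-20.71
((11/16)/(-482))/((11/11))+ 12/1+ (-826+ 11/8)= -812.63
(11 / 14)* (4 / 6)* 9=33 / 7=4.71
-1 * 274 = -274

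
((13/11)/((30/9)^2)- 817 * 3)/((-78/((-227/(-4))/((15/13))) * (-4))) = -203996047/528000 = -386.36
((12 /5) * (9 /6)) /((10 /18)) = 162 /25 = 6.48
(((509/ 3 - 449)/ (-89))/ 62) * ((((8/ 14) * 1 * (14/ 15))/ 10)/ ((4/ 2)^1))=838/ 620775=0.00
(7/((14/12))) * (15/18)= 5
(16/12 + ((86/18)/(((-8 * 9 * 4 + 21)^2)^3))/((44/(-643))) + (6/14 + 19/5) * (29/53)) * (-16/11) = -3882504295876652092292/731879127882654884055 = -5.30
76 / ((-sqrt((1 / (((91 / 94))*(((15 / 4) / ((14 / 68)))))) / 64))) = -304*sqrt(155805) / 47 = -2553.09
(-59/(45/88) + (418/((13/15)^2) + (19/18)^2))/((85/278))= 16829830463/11635650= 1446.40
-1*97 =-97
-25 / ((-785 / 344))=1720 / 157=10.96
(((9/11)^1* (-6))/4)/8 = -27/176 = -0.15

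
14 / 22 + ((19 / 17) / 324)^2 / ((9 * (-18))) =34403360605 / 54062430048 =0.64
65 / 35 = 13 / 7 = 1.86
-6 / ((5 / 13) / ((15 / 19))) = -234 / 19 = -12.32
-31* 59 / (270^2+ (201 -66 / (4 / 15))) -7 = -1023607 / 145707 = -7.03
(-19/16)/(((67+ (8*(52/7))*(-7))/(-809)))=-15371/5584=-2.75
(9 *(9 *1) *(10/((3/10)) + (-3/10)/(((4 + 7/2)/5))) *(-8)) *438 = -47020176/5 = -9404035.20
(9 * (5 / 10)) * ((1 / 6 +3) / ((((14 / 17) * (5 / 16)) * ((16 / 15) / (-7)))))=-2907 / 8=-363.38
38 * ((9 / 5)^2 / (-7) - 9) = -62928 / 175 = -359.59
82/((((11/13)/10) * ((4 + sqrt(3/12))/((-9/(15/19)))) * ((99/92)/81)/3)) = -67081248/121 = -554390.48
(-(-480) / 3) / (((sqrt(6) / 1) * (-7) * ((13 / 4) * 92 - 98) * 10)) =-0.00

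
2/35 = 0.06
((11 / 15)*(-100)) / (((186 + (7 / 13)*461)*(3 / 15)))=-0.84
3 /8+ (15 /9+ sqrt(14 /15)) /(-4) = -sqrt(210) /60-1 /24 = -0.28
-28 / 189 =-4 / 27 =-0.15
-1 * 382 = -382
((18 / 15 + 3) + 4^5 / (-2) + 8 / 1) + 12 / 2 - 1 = -2474 / 5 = -494.80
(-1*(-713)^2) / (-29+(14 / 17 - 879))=8642273 / 15422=560.39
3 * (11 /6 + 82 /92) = 188 /23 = 8.17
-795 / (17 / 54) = -42930 / 17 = -2525.29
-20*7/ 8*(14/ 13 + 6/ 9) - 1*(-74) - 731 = -26813/ 39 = -687.51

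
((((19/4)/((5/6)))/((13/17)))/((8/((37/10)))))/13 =35853/135200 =0.27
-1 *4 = -4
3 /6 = 1 /2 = 0.50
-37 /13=-2.85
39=39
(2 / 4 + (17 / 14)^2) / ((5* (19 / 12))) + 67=313046 / 4655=67.25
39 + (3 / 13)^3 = 85710 / 2197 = 39.01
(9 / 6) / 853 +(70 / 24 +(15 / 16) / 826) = 98738777 / 33819744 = 2.92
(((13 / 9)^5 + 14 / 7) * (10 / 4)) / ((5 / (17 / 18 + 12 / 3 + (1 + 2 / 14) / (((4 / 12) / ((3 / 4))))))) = 66207611 / 2125764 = 31.15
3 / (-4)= -3 / 4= -0.75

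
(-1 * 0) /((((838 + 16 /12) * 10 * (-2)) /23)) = 0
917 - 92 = 825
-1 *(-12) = 12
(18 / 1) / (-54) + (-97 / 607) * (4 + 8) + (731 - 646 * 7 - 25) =-6953035 / 1821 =-3818.25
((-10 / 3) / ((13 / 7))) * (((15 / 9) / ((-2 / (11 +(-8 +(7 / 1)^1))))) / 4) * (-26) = -875 / 9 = -97.22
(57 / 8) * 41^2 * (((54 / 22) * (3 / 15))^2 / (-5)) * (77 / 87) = -162984717 / 319000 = -510.92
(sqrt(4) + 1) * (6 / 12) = 3 / 2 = 1.50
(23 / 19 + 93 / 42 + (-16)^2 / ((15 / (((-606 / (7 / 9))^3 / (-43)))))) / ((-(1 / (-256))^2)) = -17238427667655852032 / 1401155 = -12303012634330.86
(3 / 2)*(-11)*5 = -165 / 2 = -82.50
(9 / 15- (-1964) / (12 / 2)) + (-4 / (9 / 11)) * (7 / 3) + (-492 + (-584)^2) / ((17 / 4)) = 184630987 / 2295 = 80449.23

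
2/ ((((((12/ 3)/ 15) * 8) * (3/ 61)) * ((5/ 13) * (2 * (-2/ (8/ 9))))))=-793/ 72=-11.01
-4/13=-0.31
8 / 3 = 2.67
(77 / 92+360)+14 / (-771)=25593599 / 70932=360.82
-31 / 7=-4.43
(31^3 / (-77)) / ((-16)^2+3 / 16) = -476656 / 315623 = -1.51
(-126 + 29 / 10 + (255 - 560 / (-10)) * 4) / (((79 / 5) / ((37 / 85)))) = 414733 / 13430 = 30.88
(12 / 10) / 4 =0.30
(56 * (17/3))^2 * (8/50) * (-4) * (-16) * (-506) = -117398994944/225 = -521773310.86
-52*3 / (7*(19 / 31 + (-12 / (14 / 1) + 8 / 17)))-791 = -742697 / 835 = -889.46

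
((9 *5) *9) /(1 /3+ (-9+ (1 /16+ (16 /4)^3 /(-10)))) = -97200 /3601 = -26.99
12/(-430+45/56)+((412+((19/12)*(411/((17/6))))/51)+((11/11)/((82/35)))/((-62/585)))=14565214402733/35314048660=412.45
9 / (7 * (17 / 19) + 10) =57 / 103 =0.55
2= 2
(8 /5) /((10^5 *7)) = 1 /437500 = 0.00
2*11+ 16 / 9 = 214 / 9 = 23.78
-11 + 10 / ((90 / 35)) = -64 / 9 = -7.11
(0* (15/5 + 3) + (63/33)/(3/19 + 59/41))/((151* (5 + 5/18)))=7749/5165710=0.00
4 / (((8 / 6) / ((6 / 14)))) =9 / 7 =1.29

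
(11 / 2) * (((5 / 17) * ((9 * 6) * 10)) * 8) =118800 / 17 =6988.24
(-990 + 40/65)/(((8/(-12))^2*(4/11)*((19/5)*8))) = -3183345/15808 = -201.38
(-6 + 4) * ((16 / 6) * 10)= -160 / 3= -53.33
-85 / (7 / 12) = -1020 / 7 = -145.71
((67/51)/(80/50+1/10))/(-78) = -335/33813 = -0.01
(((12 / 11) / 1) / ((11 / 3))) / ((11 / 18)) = 648 / 1331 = 0.49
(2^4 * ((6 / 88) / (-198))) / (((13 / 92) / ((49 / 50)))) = -0.04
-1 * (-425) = 425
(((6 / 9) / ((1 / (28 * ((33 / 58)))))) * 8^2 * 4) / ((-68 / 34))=-1359.45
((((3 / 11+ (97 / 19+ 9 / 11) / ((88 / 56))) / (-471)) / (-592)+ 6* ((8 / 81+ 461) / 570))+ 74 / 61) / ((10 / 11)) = 32026162290911 / 4799019376800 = 6.67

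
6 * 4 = 24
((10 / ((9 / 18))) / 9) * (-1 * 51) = -340 / 3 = -113.33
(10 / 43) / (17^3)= 10 / 211259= 0.00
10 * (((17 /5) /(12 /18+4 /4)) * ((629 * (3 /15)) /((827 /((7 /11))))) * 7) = 3143742 /227425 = 13.82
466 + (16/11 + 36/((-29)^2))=4324818/9251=467.50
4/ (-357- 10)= -4/ 367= -0.01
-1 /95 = -0.01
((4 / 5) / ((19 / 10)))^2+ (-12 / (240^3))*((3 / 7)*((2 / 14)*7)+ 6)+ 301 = 19483519639 / 64691200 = 301.18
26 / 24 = 13 / 12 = 1.08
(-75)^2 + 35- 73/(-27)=152893/27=5662.70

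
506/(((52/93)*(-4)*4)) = -56.56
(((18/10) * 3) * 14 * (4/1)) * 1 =1512/5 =302.40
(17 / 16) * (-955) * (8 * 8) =-64940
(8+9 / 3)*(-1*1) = -11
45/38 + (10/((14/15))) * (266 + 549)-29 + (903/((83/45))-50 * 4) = 198567443/22078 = 8993.91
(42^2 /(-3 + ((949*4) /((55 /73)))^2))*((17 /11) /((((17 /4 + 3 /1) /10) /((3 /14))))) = 70686000 /2226876203081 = 0.00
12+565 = 577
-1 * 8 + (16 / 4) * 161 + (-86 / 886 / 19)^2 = 45057987253 / 70845889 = 636.00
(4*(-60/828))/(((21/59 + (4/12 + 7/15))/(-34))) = 200600/23529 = 8.53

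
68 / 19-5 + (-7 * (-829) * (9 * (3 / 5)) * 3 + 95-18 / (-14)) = 62578804 / 665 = 94103.46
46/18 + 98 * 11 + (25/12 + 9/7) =273149/252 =1083.92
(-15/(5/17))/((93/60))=-1020/31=-32.90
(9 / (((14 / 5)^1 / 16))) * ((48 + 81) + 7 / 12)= 6664.29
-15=-15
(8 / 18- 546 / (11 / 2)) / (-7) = 9784 / 693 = 14.12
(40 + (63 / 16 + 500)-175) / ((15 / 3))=5903 / 80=73.79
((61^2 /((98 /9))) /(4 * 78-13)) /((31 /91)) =33489 /9982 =3.35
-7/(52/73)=-511/52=-9.83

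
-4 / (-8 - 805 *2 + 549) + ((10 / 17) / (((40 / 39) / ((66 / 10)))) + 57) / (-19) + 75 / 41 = -386824003 / 283135340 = -1.37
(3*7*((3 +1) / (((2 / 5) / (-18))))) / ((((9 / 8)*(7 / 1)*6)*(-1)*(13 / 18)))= 1440 / 13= 110.77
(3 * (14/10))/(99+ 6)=1/25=0.04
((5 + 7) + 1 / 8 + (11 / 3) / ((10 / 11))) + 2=2179 / 120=18.16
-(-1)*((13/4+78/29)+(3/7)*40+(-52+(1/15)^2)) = -5282413/182700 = -28.91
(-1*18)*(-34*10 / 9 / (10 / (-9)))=-612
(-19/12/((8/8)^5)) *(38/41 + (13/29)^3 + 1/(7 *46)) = -6240142393/3863802936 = -1.62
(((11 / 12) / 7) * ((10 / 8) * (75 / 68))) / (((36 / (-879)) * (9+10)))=-0.23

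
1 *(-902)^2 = 813604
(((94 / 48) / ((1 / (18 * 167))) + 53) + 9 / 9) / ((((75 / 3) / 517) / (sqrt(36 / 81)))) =4095157 / 50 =81903.14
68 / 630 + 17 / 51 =139 / 315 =0.44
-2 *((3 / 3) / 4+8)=-33 / 2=-16.50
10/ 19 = 0.53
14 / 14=1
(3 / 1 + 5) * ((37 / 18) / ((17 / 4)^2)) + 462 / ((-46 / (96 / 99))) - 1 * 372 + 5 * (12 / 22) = -248810786 / 658053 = -378.10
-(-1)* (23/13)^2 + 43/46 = 31601/7774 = 4.06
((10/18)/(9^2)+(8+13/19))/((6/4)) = 240760/41553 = 5.79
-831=-831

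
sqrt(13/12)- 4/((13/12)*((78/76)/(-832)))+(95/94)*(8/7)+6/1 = sqrt(39)/6+12832650/4277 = 3001.43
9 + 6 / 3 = 11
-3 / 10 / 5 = -3 / 50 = -0.06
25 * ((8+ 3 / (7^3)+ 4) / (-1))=-102975 / 343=-300.22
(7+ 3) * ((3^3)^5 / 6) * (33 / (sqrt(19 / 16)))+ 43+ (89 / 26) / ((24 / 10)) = 13861 / 312+ 3156759540 * sqrt(19) / 19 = 724210350.95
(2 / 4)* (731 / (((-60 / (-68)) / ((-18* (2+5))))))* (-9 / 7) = 335529 / 5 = 67105.80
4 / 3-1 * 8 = -20 / 3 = -6.67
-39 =-39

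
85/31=2.74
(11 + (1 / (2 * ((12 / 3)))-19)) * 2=-63 / 4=-15.75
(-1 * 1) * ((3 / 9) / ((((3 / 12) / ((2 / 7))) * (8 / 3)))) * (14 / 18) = -1 / 9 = -0.11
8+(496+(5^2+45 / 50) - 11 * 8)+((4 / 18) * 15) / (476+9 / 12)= 25281499 / 57210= 441.91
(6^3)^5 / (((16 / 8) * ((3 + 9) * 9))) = 2176782336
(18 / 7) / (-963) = -2 / 749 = -0.00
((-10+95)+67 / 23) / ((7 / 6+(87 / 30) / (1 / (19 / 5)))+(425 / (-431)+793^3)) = 32680575 / 185377040987716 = 0.00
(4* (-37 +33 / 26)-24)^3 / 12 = -2554578250 / 6591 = -387585.84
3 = 3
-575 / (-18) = 575 / 18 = 31.94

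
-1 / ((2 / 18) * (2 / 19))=-171 / 2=-85.50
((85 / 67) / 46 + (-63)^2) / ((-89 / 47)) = -574929521 / 274298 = -2096.00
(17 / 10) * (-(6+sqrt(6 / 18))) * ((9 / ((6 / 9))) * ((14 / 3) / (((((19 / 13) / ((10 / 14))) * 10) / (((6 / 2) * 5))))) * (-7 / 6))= 4641 * sqrt(3) / 152+41769 / 76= 602.48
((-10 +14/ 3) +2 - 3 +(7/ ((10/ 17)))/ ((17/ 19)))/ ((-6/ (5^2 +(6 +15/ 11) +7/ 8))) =-1235/ 32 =-38.59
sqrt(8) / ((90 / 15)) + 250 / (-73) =-250 / 73 + sqrt(2) / 3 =-2.95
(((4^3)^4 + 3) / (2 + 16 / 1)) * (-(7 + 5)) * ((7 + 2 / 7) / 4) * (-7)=285212723 / 2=142606361.50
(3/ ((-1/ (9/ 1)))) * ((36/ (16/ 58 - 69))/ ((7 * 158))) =14094/ 1102129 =0.01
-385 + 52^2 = 2319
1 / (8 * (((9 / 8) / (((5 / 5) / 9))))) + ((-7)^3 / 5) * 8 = -222259 / 405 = -548.79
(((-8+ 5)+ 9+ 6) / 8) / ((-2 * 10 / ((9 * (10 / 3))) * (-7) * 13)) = 9 / 364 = 0.02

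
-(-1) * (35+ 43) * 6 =468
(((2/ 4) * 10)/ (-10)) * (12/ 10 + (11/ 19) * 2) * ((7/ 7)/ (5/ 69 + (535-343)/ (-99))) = 85008/ 134615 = 0.63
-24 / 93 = -8 / 31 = -0.26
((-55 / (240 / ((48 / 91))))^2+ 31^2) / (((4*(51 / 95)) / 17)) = 378012695 / 49686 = 7608.03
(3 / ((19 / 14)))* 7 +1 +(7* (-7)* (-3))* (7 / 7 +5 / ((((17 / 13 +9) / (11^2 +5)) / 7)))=80269447 / 1273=63055.34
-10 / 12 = -5 / 6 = -0.83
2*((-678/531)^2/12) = 25538/93987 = 0.27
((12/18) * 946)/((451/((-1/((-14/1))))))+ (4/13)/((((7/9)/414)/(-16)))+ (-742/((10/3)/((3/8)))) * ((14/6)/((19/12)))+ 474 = -4826263669/2126670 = -2269.40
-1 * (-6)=6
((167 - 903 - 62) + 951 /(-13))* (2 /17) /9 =-7550 /663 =-11.39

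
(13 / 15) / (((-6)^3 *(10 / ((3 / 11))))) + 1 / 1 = 118787 / 118800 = 1.00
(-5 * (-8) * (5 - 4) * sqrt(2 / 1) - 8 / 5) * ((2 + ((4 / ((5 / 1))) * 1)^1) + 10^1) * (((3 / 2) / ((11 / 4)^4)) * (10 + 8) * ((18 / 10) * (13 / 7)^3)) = 3829.71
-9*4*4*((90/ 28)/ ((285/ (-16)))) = 3456/ 133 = 25.98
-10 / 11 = -0.91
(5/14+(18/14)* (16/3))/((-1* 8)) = -101/112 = -0.90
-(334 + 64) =-398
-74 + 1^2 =-73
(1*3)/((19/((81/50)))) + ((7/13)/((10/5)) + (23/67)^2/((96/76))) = 411345037/665269800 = 0.62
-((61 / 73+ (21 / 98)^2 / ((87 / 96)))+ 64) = -6730849 / 103733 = -64.89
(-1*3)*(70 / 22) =-105 / 11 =-9.55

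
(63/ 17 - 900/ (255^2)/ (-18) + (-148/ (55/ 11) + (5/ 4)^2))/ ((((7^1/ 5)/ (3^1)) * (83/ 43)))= -217698809/ 8059632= -27.01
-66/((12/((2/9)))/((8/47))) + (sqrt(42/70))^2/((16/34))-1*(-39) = 677933/16920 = 40.07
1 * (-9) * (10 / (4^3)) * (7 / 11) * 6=-945 / 176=-5.37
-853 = -853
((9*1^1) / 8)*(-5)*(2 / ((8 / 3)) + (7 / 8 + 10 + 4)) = -5625 / 64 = -87.89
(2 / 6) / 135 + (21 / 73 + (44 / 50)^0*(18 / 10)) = 12359 / 5913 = 2.09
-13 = -13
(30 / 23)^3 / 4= 6750 / 12167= 0.55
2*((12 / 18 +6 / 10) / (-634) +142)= 1350401 / 4755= 284.00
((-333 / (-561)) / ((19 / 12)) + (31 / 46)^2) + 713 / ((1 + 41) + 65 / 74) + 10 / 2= 28196056699 / 1255530716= 22.46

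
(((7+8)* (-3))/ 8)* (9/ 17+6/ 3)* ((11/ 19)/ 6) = -1.37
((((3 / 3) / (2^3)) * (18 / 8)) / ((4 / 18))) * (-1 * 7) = -567 / 64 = -8.86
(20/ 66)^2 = 100/ 1089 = 0.09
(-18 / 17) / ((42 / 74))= -222 / 119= -1.87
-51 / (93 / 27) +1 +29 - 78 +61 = -56 / 31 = -1.81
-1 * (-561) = 561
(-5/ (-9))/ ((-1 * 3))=-5/ 27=-0.19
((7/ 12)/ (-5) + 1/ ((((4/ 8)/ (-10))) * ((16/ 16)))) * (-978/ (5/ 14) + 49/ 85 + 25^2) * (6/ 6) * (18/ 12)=1275089/ 20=63754.45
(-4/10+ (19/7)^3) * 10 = 67218/343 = 195.97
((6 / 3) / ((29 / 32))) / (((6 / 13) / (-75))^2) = 1690000 / 29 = 58275.86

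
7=7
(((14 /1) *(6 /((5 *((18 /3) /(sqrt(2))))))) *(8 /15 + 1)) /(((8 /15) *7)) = 23 *sqrt(2) /20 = 1.63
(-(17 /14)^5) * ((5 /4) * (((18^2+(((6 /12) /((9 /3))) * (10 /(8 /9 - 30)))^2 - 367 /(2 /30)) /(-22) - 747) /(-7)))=-5483850912122745 /22741728644096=-241.14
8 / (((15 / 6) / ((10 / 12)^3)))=1.85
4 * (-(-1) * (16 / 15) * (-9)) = -192 / 5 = -38.40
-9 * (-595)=5355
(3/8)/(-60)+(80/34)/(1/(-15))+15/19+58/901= -94350399/2739040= -34.45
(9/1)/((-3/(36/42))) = -2.57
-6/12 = -1/2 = -0.50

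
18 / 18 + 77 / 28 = 15 / 4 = 3.75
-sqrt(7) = -2.65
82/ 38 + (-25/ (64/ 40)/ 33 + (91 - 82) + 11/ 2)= 81181/ 5016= 16.18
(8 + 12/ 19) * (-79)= -12956/ 19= -681.89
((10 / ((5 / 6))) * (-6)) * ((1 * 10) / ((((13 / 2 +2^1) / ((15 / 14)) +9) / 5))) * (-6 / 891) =2000 / 1397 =1.43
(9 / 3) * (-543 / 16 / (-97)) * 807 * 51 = 67044753 / 1552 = 43198.94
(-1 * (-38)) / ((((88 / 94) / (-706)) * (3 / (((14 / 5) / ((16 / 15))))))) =-2206603 / 88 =-25075.03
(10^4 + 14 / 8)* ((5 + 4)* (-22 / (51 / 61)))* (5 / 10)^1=-80534091 / 68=-1184324.87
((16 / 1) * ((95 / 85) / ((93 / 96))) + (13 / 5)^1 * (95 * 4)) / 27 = 530404 / 14229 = 37.28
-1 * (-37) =37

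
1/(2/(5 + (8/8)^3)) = 3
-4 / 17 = -0.24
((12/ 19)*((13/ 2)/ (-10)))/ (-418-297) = 3/ 5225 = 0.00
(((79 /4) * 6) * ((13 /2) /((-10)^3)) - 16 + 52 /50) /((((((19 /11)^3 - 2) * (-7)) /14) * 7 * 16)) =83747851 /940128000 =0.09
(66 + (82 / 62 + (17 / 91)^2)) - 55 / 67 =1144405097 / 17199637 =66.54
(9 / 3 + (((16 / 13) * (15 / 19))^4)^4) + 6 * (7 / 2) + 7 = 6071110676198712443561108561164237480351 / 191933707364169721870043501973039918721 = 31.63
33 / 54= 11 / 18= 0.61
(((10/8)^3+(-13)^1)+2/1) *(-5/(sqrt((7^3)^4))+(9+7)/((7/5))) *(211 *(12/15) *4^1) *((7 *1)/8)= -32852587959/537824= -61084.27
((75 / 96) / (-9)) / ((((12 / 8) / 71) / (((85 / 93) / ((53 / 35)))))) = -5280625 / 2129328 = -2.48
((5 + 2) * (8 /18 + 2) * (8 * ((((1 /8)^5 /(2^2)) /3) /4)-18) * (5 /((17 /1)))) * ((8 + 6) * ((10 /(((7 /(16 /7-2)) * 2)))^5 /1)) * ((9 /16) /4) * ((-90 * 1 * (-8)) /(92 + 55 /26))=-118609886484375 /245565395762176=-0.48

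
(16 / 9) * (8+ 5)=208 / 9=23.11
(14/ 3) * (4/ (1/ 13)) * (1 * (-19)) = -13832/ 3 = -4610.67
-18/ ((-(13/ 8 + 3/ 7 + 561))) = 1008/ 31531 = 0.03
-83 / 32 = -2.59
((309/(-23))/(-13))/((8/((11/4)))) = 0.36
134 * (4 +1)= 670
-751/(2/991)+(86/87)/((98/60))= -1057564741/2842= -372119.89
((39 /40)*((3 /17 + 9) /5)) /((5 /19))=28899 /4250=6.80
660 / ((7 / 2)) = 1320 / 7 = 188.57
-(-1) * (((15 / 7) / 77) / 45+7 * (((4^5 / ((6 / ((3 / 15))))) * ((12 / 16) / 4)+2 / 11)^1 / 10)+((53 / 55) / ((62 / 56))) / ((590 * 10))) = 1703530267 / 369686625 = 4.61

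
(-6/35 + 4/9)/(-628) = -43/98910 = -0.00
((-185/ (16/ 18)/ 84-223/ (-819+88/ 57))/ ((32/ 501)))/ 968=-11529493461/ 323305185280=-0.04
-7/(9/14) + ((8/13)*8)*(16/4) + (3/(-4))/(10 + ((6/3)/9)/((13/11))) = 4869973/557856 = 8.73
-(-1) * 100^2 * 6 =60000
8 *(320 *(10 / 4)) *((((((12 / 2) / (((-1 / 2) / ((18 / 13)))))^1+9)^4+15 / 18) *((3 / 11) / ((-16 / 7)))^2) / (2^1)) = 2118639010425 / 13823524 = 153263.31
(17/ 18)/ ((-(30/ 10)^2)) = -0.10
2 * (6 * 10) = 120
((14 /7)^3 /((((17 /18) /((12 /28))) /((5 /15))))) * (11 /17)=1584 /2023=0.78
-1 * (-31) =31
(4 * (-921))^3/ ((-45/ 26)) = 144440739456/ 5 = 28888147891.20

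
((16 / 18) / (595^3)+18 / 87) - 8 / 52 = 0.05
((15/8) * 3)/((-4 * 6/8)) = -15/8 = -1.88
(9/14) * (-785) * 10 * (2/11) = -70650/77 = -917.53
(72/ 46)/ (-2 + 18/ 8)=144/ 23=6.26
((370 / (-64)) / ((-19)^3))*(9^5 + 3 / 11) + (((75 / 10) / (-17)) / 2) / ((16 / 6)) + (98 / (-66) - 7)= 5073480275 / 123132768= 41.20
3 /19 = 0.16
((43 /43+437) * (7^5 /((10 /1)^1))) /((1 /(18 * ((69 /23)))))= 198759582 /5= 39751916.40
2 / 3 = 0.67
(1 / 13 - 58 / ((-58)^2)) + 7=5323 / 754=7.06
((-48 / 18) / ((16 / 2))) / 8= -1 / 24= -0.04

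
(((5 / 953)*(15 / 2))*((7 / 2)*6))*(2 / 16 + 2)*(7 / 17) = 11025 / 15248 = 0.72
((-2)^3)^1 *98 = -784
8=8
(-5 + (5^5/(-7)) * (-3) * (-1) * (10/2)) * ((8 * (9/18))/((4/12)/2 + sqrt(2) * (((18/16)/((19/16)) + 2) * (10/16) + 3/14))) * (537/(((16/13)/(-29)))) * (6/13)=-16614430826490/5368073 + 204994593881730 * sqrt(2)/5368073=50910578.91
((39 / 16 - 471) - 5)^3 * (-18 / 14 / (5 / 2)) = 3915023481297 / 71680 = 54618073.12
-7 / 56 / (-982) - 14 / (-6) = 54995 / 23568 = 2.33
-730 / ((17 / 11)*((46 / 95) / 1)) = -381425 / 391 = -975.51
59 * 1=59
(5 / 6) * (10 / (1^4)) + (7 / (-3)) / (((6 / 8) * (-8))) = 157 / 18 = 8.72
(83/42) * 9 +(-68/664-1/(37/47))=352831/21497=16.41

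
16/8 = 2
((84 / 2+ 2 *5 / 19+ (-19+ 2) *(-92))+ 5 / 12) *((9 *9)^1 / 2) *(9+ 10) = 9892341 / 8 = 1236542.62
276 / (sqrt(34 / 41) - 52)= -294216 / 55415 - 138*sqrt(1394) / 55415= -5.40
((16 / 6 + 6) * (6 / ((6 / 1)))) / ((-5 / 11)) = -286 / 15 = -19.07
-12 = -12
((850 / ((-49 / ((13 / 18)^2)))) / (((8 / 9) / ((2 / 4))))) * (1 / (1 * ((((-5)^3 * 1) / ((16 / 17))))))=0.04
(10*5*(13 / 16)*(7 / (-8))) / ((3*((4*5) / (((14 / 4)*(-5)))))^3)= 0.88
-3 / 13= -0.23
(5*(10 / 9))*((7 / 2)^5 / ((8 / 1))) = 420175 / 1152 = 364.74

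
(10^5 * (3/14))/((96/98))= 21875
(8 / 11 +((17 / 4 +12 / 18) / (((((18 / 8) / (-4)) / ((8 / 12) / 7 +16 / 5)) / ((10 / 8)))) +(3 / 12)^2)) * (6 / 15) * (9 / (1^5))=-3514051 / 27720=-126.77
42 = 42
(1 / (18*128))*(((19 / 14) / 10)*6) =19 / 53760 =0.00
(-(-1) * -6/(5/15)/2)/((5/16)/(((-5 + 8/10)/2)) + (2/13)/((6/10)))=-19656/235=-83.64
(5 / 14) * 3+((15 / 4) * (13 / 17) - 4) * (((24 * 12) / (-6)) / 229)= 71331 / 54502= 1.31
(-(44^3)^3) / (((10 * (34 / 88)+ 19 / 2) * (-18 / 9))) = 23127007600695.73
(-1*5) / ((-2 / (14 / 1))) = 35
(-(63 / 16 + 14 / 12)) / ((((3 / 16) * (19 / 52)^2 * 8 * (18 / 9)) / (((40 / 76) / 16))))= -207025 / 493848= -0.42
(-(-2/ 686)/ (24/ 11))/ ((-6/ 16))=-0.00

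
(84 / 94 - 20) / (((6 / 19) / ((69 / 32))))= -196213 / 1504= -130.46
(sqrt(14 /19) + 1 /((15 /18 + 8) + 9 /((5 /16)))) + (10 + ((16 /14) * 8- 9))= sqrt(266) /19 + 80369 /7903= 11.03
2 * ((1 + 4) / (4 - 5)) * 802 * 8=-64160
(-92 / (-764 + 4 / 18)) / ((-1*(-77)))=0.00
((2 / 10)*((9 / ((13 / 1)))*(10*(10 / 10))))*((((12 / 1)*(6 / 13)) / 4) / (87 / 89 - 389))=-14418 / 2918123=-0.00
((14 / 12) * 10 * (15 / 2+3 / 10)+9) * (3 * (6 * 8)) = 14400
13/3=4.33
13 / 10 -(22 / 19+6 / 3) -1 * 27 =-5483 / 190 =-28.86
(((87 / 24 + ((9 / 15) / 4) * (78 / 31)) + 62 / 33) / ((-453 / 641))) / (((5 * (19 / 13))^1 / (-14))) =14037880129 / 880496100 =15.94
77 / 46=1.67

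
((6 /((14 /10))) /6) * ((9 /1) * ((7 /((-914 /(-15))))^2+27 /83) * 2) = 1056184515 /242682538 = 4.35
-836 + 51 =-785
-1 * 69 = -69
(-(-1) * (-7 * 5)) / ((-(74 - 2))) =35 / 72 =0.49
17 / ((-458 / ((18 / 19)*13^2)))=-25857 / 4351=-5.94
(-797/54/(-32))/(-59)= -797/101952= -0.01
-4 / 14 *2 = -4 / 7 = -0.57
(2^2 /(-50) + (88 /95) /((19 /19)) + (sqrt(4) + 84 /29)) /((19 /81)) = 6407748 /261725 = 24.48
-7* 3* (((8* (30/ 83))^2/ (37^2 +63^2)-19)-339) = 138230914038/ 18386741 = 7517.97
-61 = -61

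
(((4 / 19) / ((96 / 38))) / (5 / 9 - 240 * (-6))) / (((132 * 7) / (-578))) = -289 / 7986440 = -0.00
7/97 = 0.07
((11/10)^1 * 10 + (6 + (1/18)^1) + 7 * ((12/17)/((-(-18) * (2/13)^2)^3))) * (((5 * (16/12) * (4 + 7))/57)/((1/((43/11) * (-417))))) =-1279260149075/7534944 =-169776.99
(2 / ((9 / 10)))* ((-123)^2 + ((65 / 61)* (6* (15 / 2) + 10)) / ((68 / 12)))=104663320 / 3111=33642.98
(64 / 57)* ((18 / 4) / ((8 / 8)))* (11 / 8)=132 / 19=6.95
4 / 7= 0.57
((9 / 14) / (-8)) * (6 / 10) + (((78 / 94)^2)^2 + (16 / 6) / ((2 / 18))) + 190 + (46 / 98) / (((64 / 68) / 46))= 4540442938621 / 19128349520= 237.37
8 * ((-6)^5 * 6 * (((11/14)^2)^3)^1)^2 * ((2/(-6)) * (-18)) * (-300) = -24017609015322983438400/13841287201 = -1735214988790.04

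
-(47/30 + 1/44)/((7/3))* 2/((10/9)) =-9441/7700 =-1.23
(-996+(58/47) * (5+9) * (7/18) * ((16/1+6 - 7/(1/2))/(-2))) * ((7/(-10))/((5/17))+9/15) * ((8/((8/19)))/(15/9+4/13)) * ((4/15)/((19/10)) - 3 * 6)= -312926.86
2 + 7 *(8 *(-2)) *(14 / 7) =-222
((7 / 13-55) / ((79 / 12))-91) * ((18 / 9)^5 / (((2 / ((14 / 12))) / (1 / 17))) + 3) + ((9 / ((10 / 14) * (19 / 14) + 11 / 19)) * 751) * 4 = 858426919591 / 50334297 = 17054.51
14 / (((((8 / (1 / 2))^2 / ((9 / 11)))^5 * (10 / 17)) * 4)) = 7026831 / 3541548943299051520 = 0.00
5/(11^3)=5/1331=0.00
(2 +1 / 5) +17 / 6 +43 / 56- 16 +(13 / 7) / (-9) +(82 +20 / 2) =205619 / 2520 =81.59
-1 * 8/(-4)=2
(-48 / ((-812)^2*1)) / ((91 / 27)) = -81 / 3750019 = -0.00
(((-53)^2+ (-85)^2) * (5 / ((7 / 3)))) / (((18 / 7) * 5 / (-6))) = -10034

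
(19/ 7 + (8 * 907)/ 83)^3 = 143622619359409/ 196122941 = 732309.13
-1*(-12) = 12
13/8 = 1.62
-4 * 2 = -8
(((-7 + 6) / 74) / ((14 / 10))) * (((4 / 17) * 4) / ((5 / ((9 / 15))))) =-24 / 22015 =-0.00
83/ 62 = 1.34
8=8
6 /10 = 3 /5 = 0.60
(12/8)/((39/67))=67/26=2.58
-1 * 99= -99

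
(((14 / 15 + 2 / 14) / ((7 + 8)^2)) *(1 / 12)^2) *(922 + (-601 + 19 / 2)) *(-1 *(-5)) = 74693 / 1360800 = 0.05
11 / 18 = 0.61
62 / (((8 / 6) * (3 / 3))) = 46.50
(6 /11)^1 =6 /11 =0.55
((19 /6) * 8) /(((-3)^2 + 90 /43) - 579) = -817 /18315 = -0.04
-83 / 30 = -2.77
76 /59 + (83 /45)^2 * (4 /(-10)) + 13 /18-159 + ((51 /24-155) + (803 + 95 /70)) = 16496735113 /33453000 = 493.13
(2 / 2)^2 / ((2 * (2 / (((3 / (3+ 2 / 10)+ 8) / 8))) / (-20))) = -715 / 128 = -5.59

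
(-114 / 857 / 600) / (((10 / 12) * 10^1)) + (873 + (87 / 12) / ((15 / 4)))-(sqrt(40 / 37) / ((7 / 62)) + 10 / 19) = 106784767751 / 122122500-124 * sqrt(370) / 259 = 865.20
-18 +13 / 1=-5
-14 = -14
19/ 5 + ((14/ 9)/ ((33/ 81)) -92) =-4641/ 55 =-84.38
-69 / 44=-1.57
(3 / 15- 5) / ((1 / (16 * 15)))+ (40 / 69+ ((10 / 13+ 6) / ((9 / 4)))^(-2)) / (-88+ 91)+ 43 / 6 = -29356931171 / 25648128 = -1144.60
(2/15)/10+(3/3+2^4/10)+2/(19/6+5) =2.86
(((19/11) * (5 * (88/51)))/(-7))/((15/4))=-608/1071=-0.57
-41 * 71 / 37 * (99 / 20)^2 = -1927.75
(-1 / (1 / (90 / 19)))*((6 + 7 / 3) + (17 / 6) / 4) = -3255 / 76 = -42.83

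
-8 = -8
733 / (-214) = -3.43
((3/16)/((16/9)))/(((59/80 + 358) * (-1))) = -135/459184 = -0.00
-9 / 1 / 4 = -9 / 4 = -2.25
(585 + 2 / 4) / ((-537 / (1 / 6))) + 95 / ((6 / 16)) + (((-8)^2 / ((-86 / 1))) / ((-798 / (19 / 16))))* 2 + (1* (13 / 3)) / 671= 329488397779 / 1301501124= 253.16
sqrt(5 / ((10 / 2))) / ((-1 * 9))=-1 / 9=-0.11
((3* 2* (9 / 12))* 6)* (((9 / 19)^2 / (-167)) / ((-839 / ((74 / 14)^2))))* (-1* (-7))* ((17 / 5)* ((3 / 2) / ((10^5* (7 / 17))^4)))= 12753168352713 / 850111387951000000000000000000000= 0.00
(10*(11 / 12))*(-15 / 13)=-275 / 26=-10.58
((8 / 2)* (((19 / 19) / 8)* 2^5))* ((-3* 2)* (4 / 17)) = -384 / 17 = -22.59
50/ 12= 4.17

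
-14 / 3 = -4.67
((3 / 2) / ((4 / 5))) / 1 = 15 / 8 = 1.88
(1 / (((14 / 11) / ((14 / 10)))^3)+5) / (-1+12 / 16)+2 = -23.32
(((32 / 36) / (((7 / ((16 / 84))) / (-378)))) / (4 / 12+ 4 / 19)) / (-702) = 608 / 25389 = 0.02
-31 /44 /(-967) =31 /42548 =0.00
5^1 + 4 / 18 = 47 / 9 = 5.22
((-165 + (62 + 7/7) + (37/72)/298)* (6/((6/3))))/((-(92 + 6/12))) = 437695/132312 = 3.31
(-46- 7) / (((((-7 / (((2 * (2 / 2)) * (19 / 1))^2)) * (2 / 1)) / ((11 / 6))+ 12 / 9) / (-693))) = 437552577 / 15821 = 27656.44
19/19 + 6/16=1.38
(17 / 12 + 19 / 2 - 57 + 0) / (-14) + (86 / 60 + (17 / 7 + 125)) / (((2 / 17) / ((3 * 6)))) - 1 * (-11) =16573337 / 840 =19730.16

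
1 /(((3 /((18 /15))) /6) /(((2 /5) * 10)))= 9.60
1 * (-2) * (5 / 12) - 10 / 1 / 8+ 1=-13 / 12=-1.08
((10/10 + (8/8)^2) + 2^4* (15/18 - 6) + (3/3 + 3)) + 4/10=-76.27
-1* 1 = -1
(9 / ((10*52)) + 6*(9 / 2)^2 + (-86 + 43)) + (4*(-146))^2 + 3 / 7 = 1241731203 / 3640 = 341134.95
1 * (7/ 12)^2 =49/ 144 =0.34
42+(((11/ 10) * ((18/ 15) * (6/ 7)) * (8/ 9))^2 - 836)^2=653942231088826/ 937890625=697247.86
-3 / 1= -3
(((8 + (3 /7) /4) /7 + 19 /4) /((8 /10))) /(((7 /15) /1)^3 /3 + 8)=29311875 /31886456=0.92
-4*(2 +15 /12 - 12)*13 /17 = 455 /17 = 26.76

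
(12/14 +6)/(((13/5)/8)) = 1920/91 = 21.10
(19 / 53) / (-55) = -19 / 2915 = -0.01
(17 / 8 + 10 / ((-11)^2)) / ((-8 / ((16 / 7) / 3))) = -2137 / 10164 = -0.21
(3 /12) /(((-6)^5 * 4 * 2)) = -1 /248832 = -0.00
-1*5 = -5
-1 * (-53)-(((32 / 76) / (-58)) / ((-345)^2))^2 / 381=86852119906715720609 / 1638719243522938125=53.00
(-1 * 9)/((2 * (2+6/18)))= -27/14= -1.93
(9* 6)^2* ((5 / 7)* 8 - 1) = 96228 / 7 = 13746.86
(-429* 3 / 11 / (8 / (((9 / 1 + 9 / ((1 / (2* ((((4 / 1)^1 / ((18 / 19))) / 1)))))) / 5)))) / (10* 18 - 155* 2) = 153 / 80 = 1.91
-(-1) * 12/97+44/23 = 4544/2231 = 2.04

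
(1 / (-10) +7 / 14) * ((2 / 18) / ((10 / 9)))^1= 1 / 25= 0.04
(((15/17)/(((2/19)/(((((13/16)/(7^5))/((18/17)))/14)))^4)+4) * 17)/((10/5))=7648046762357196179952362703532901/224942551834035181717588115718144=34.00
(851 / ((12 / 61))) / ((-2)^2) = 51911 / 48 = 1081.48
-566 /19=-29.79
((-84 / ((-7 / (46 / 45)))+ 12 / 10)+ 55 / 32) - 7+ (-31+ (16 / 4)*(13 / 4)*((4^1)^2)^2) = 1586489 / 480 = 3305.19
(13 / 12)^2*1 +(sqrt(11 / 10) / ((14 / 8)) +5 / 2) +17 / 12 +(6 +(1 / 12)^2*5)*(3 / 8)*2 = 2*sqrt(110) / 35 +5539 / 576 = 10.22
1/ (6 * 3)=1/ 18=0.06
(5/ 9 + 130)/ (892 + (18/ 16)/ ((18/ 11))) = 18800/ 128547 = 0.15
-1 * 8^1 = -8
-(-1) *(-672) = -672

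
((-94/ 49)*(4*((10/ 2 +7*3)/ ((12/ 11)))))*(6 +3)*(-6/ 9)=1097.31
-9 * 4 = -36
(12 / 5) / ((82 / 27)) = 162 / 205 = 0.79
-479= -479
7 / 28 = 1 / 4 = 0.25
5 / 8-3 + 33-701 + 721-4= 373 / 8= 46.62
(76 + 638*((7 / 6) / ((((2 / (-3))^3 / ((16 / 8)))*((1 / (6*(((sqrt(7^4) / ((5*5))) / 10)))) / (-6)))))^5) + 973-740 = 337960817563.06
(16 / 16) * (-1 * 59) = -59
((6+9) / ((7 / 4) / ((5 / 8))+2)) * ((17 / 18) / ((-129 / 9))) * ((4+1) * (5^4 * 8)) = -1328125 / 258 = -5147.77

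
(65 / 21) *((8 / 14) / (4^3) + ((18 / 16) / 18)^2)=1495 / 37632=0.04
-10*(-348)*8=27840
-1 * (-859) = 859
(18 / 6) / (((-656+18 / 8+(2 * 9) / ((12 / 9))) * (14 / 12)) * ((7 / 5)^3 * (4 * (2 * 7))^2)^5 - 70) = -274658203125 / 3226773649645775139302066562160042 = -0.00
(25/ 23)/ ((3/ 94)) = 34.06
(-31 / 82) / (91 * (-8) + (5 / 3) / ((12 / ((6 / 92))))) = 8556 / 16475891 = 0.00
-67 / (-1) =67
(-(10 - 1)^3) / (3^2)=-81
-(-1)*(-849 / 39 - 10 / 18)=-2612 / 117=-22.32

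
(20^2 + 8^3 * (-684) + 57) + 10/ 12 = -349750.17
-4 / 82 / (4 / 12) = -6 / 41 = -0.15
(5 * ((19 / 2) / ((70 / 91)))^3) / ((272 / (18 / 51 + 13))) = 462.36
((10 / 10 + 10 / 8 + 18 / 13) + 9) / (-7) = -657 / 364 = -1.80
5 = 5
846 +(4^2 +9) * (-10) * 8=-1154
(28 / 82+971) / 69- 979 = -909922 / 943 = -964.92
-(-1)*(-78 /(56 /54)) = -1053 /14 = -75.21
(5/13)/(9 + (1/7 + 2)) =35/1014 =0.03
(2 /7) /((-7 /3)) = -6 /49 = -0.12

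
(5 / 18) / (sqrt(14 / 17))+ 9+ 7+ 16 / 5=5 * sqrt(238) / 252+ 96 / 5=19.51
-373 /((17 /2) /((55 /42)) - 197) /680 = 4103 /1425008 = 0.00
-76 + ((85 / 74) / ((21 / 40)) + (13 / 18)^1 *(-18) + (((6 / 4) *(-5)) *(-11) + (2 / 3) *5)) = -507 / 518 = -0.98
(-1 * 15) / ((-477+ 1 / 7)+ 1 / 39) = 819 / 26035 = 0.03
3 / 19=0.16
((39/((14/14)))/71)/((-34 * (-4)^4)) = -39/617984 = -0.00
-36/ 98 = -18/ 49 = -0.37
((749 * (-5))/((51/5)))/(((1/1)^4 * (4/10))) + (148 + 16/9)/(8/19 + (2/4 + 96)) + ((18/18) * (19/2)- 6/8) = -2045719553/2253996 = -907.60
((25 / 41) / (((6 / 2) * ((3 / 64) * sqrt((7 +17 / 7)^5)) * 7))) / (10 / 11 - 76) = -100 * sqrt(462) / 71125857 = -0.00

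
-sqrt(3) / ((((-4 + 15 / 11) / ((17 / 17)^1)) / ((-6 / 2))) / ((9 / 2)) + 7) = -297*sqrt(3) / 2137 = -0.24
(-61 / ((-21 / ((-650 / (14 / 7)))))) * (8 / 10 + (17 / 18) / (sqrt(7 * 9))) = -15860 / 21 - 337025 * sqrt(7) / 7938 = -867.57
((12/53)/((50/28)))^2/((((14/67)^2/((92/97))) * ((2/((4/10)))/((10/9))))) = 13215616/170295625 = 0.08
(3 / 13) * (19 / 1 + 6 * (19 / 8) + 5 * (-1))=339 / 52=6.52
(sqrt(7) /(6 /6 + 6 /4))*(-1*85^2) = -7646.22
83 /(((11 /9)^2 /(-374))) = -228582 /11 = -20780.18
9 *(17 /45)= 17 /5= 3.40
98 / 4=49 / 2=24.50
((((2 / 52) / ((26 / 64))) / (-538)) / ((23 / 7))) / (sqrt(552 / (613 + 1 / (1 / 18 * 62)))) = -196 * sqrt(414966) / 2236544817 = -0.00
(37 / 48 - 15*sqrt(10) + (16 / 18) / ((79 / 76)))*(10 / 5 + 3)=92485 / 11376 - 75*sqrt(10)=-229.04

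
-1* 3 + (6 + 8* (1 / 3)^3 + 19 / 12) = 4.88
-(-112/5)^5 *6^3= 3806658035712/3125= 1218130571.43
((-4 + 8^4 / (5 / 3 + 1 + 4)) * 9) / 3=1831.20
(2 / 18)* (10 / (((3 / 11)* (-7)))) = -110 / 189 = -0.58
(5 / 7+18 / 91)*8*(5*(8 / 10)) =2656 / 91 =29.19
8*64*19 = 9728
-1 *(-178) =178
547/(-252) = -547/252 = -2.17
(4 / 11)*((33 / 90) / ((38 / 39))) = 13 / 95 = 0.14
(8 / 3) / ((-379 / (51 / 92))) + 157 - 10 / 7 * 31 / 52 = 156.14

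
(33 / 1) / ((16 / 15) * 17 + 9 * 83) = 495 / 11477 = 0.04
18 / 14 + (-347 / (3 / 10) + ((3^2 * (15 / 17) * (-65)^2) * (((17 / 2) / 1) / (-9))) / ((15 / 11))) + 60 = -1021981 / 42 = -24332.88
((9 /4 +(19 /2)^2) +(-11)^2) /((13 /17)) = 7259 /26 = 279.19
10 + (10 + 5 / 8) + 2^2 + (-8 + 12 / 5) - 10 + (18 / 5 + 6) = 149 / 8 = 18.62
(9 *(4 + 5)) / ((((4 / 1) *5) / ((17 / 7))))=9.84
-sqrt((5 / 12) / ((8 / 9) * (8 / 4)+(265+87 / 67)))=-sqrt(6498330) / 64660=-0.04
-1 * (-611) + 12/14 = 4283/7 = 611.86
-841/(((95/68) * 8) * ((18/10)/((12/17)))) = -1682/57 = -29.51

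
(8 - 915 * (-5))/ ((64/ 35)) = 160405/ 64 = 2506.33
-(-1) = 1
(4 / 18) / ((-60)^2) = 1 / 16200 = 0.00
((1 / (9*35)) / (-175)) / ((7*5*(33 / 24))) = -8 / 21223125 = -0.00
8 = 8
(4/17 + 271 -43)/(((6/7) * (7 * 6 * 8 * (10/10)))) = 485/612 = 0.79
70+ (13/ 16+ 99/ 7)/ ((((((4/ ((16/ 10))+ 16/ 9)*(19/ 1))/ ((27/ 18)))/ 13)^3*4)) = 98271877749845/ 1402849211456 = 70.05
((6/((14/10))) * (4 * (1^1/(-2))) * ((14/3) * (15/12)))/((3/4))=-200/3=-66.67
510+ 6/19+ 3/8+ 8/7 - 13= 530759/1064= 498.83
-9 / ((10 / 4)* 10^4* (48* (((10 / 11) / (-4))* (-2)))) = -0.00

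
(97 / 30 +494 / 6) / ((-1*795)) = -2567 / 23850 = -0.11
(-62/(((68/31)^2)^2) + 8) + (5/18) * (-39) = -176758301/32072064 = -5.51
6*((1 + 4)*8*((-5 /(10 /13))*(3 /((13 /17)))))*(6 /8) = -4590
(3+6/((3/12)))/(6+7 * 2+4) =9/8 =1.12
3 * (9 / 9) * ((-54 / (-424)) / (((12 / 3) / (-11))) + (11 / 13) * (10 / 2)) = 128337 / 11024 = 11.64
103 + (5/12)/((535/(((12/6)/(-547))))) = 36170921/351174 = 103.00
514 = 514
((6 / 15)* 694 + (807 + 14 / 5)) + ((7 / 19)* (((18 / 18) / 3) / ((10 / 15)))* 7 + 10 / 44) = 1137918 / 1045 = 1088.92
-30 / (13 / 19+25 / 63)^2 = -21492135 / 837218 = -25.67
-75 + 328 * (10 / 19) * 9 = 28095 / 19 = 1478.68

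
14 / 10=7 / 5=1.40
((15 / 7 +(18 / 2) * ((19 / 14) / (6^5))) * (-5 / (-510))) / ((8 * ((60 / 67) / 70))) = 1737913 / 8460288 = 0.21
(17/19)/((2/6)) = 51/19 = 2.68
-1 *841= -841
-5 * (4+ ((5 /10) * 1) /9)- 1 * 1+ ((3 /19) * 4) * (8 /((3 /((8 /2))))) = -4973 /342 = -14.54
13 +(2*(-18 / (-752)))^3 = 86381465 / 6644672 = 13.00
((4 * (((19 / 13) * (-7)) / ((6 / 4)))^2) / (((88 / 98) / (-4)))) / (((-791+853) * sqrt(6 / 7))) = -3467044 * sqrt(42) / 1555983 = -14.44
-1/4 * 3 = -3/4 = -0.75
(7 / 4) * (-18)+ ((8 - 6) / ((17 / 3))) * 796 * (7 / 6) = 10073 / 34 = 296.26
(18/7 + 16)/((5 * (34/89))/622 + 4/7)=32.33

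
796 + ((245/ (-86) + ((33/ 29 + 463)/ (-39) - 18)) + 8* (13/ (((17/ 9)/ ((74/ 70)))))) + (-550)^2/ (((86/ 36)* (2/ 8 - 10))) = -704087499553/ 57873270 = -12166.02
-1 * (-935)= 935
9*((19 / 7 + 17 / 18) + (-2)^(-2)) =985 / 28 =35.18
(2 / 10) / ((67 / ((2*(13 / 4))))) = 13 / 670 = 0.02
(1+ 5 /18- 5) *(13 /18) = -871 /324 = -2.69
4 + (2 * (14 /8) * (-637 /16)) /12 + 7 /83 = -239921 /31872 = -7.53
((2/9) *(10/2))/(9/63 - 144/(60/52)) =-350/39267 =-0.01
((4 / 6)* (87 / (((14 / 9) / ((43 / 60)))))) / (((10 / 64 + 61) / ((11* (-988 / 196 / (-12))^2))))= 44045287 / 51933630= 0.85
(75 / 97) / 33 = 25 / 1067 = 0.02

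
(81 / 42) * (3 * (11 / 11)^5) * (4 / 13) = 1.78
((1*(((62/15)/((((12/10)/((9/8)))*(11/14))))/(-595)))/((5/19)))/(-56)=589/1047200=0.00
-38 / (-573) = 38 / 573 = 0.07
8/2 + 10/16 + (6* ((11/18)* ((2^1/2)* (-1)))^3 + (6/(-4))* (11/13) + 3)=126017/25272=4.99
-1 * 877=-877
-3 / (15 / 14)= -14 / 5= -2.80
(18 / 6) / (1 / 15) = 45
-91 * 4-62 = -426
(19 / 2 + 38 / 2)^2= 3249 / 4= 812.25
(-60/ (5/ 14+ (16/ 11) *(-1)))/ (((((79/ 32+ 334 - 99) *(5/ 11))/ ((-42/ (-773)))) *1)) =9106944/ 330903521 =0.03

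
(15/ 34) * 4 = 30/ 17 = 1.76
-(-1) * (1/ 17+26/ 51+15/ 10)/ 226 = 211/ 23052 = 0.01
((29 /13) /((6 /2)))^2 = 841 /1521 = 0.55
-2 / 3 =-0.67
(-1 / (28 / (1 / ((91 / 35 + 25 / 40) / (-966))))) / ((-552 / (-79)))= 395 / 258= 1.53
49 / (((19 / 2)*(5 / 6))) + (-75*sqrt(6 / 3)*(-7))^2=52369338 / 95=551256.19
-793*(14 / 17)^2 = -155428 / 289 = -537.81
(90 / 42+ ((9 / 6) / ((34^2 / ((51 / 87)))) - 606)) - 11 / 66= -50027605 / 82824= -604.02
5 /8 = 0.62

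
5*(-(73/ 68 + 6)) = -2405/ 68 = -35.37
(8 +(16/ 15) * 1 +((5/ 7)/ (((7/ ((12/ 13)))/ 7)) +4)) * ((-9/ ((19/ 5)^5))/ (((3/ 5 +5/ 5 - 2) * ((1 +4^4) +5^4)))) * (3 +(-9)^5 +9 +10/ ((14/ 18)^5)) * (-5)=24191990752062500/ 185564833886887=130.37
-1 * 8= -8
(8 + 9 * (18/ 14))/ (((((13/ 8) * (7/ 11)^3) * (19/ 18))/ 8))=210063744/ 593047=354.21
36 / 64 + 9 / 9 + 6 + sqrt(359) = 121 / 16 + sqrt(359) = 26.51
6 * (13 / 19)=78 / 19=4.11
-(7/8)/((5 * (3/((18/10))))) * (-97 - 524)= 13041/200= 65.20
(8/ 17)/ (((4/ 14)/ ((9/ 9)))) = 28/ 17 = 1.65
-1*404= -404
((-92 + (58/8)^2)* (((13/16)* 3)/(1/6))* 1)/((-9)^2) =-8203/1152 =-7.12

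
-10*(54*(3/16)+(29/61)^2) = -1540645/14884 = -103.51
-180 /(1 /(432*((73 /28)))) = -1419120 /7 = -202731.43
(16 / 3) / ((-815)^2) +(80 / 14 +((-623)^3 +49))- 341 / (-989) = -3335760370716160957 / 13795289025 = -241804311.94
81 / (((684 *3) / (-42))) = -63 / 38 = -1.66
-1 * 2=-2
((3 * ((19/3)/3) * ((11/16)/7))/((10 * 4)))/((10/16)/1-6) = -209/72240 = -0.00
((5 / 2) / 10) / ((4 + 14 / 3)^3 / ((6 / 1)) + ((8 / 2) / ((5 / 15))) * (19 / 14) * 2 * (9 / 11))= 6237 / 3371552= 0.00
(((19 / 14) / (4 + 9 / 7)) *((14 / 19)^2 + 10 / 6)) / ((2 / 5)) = 11965 / 8436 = 1.42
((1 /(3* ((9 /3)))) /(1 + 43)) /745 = 1 /295020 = 0.00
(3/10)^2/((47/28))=63/1175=0.05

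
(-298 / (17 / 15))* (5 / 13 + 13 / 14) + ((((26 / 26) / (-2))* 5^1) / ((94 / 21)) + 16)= -95932079 / 290836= -329.85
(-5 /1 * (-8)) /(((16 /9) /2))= 45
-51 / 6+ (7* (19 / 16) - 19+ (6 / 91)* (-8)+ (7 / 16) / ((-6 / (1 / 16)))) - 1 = -2896093 / 139776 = -20.72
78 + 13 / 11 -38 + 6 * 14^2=13389 / 11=1217.18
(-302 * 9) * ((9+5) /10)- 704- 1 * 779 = -26441 /5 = -5288.20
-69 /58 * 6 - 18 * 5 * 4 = -367.14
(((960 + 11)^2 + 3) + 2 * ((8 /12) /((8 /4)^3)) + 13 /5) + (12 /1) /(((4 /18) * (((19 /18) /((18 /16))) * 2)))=1074878119 /1140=942875.54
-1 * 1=-1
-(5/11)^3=-125/1331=-0.09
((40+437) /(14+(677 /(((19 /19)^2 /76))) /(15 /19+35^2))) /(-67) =-5554665 /43672208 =-0.13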